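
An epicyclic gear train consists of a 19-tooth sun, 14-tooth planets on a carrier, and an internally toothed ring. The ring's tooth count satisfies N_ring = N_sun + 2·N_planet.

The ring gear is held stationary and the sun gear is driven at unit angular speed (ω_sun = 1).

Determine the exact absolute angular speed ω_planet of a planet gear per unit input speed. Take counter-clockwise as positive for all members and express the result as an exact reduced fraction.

-19/28

N_ring = 19 + 2·14 = 47
19(ω_s−ω_c) = −47(ω_r−ω_c),  ω_r=0, ω_s=1
19(1−ω_c) = −47(0−ω_c)  ⇒  66ω_c = 19  ⇒  ω_c = 19/66
sun–planet: 19·(1−19/66) = −14·(ω_p−ω_c)  ⇒  ω_p−ω_c = −(19/14)·(47/66) = -893/924
ω_p = 19/66 − 893/924 = -19/28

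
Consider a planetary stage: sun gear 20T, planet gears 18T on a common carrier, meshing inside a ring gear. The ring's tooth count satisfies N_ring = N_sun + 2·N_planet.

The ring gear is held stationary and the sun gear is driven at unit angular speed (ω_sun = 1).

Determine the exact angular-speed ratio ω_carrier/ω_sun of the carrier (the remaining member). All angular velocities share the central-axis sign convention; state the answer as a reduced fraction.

5/19

N_ring = 20 + 2·18 = 56
20(ω_s−ω_c) = −56(ω_r−ω_c),  ω_r=0, ω_s=1
20(1−ω_c) = −56(0−ω_c)  ⇒  76ω_c = 20  ⇒  ω_c = 5/19
ω_c/ω_s = 5/19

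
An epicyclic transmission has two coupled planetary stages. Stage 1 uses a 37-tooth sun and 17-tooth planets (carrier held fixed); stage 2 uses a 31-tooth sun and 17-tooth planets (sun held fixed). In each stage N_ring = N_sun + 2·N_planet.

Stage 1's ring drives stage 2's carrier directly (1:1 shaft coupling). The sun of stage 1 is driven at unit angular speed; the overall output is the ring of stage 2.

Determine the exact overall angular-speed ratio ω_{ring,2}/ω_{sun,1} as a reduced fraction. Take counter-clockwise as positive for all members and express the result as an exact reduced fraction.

-3552/4615

Stage 1: N_ring = 37 + 2·17 = 71
Stage 1: 37(ω_s−ω_c) = −71(ω_r−ω_c),  ω_c=0, ω_s=1
Stage 1: ω_r = 0 − (37/71)(1−0) = -37/71
  ⇒ ω_r¹/ω_s¹ = -37/71
Stage 2: N_ring = 31 + 2·17 = 65
Stage 2: 31(ω_s−ω_c) = −65(ω_r−ω_c),  ω_s=0, ω_c=1
Stage 2: ω_r = 1 − (31/65)(0−1) = 96/65
  ⇒ ω_r²/ω_c² = 96/65
Coupling ω_c² = ω_r¹ ⇒ overall = -37/71 × 96/65 = -3552/4615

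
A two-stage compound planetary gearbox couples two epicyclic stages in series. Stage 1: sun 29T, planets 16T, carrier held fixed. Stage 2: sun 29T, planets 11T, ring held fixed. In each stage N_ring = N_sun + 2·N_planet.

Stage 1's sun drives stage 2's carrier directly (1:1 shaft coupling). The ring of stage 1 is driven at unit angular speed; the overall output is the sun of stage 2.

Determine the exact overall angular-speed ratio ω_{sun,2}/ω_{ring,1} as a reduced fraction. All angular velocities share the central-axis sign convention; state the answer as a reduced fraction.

Stage 1: N_ring = 29 + 2·16 = 61
Stage 1: 29(ω_s−ω_c) = −61(ω_r−ω_c),  ω_c=0, ω_r=1
Stage 1: ω_s = 0 − (61/29)(1−0) = -61/29
  ⇒ ω_s¹/ω_r¹ = -61/29
Stage 2: N_ring = 29 + 2·11 = 51
Stage 2: 29(ω_s−ω_c) = −51(ω_r−ω_c),  ω_r=0, ω_c=1
Stage 2: ω_s = 1 − (51/29)(0−1) = 80/29
  ⇒ ω_s²/ω_c² = 80/29
Coupling ω_c² = ω_s¹ ⇒ overall = -61/29 × 80/29 = -4880/841

-4880/841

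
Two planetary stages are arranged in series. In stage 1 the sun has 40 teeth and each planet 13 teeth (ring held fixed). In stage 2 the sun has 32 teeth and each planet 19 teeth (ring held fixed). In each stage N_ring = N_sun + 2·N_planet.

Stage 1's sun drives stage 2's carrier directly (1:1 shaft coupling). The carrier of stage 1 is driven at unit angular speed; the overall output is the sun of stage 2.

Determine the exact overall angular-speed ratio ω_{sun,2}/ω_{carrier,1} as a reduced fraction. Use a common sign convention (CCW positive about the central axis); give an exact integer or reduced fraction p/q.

Stage 1: N_ring = 40 + 2·13 = 66
Stage 1: 40(ω_s−ω_c) = −66(ω_r−ω_c),  ω_r=0, ω_c=1
Stage 1: ω_s = 1 − (66/40)(0−1) = 53/20
  ⇒ ω_s¹/ω_c¹ = 53/20
Stage 2: N_ring = 32 + 2·19 = 70
Stage 2: 32(ω_s−ω_c) = −70(ω_r−ω_c),  ω_r=0, ω_c=1
Stage 2: ω_s = 1 − (70/32)(0−1) = 51/16
  ⇒ ω_s²/ω_c² = 51/16
Coupling ω_c² = ω_s¹ ⇒ overall = 53/20 × 51/16 = 2703/320

2703/320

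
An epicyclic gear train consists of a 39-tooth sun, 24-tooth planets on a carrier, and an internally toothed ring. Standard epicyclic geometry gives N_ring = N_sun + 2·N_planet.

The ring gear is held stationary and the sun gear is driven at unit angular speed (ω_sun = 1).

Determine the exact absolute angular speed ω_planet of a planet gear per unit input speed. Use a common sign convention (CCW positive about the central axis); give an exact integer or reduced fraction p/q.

N_ring = 39 + 2·24 = 87
39(ω_s−ω_c) = −87(ω_r−ω_c),  ω_r=0, ω_s=1
39(1−ω_c) = −87(0−ω_c)  ⇒  126ω_c = 39  ⇒  ω_c = 13/42
sun–planet: 39·(1−13/42) = −24·(ω_p−ω_c)  ⇒  ω_p−ω_c = −(39/24)·(29/42) = -377/336
ω_p = 13/42 − 377/336 = -13/16

-13/16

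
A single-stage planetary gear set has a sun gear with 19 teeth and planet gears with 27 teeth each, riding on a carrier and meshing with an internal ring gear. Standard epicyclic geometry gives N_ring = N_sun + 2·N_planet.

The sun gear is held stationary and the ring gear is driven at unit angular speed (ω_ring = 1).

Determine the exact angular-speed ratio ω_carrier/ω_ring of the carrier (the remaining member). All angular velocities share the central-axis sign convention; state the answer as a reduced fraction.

73/92

N_ring = 19 + 2·27 = 73
19(ω_s−ω_c) = −73(ω_r−ω_c),  ω_s=0, ω_r=1
19(0−ω_c) = −73(1−ω_c)  ⇒  92ω_c = 73  ⇒  ω_c = 73/92
ω_c/ω_r = 73/92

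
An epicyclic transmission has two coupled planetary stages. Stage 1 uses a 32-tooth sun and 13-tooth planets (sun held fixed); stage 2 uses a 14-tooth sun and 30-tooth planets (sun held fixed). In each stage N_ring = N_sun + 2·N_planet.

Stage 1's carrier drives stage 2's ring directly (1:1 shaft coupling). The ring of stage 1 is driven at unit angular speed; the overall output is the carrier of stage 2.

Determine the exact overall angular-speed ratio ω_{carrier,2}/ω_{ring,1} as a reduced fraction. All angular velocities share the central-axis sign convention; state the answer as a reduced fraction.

Stage 1: N_ring = 32 + 2·13 = 58
Stage 1: 32(ω_s−ω_c) = −58(ω_r−ω_c),  ω_s=0, ω_r=1
Stage 1: 32(0−ω_c) = −58(1−ω_c)  ⇒  90ω_c = 58  ⇒  ω_c = 29/45
  ⇒ ω_c¹/ω_r¹ = 29/45
Stage 2: N_ring = 14 + 2·30 = 74
Stage 2: 14(ω_s−ω_c) = −74(ω_r−ω_c),  ω_s=0, ω_r=1
Stage 2: 14(0−ω_c) = −74(1−ω_c)  ⇒  88ω_c = 74  ⇒  ω_c = 37/44
  ⇒ ω_c²/ω_r² = 37/44
Coupling ω_r² = ω_c¹ ⇒ overall = 29/45 × 37/44 = 1073/1980

1073/1980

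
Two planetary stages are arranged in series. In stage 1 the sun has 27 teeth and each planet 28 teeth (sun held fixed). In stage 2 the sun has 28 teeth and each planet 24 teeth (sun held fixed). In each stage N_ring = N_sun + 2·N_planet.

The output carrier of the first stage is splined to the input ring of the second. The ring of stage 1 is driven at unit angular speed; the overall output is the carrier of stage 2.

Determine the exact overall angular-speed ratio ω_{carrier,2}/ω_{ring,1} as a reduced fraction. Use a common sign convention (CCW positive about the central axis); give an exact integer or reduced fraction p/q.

1577/2860

Stage 1: N_ring = 27 + 2·28 = 83
Stage 1: 27(ω_s−ω_c) = −83(ω_r−ω_c),  ω_s=0, ω_r=1
Stage 1: 27(0−ω_c) = −83(1−ω_c)  ⇒  110ω_c = 83  ⇒  ω_c = 83/110
  ⇒ ω_c¹/ω_r¹ = 83/110
Stage 2: N_ring = 28 + 2·24 = 76
Stage 2: 28(ω_s−ω_c) = −76(ω_r−ω_c),  ω_s=0, ω_r=1
Stage 2: 28(0−ω_c) = −76(1−ω_c)  ⇒  104ω_c = 76  ⇒  ω_c = 19/26
  ⇒ ω_c²/ω_r² = 19/26
Coupling ω_r² = ω_c¹ ⇒ overall = 83/110 × 19/26 = 1577/2860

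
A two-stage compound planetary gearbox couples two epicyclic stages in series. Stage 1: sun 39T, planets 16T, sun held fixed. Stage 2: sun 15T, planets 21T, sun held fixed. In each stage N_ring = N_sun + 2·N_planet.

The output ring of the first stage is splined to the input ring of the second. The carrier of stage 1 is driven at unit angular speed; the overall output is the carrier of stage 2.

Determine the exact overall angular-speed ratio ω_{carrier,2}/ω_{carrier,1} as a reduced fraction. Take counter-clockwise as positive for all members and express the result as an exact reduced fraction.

Stage 1: N_ring = 39 + 2·16 = 71
Stage 1: 39(ω_s−ω_c) = −71(ω_r−ω_c),  ω_s=0, ω_c=1
Stage 1: ω_r = 1 − (39/71)(0−1) = 110/71
  ⇒ ω_r¹/ω_c¹ = 110/71
Stage 2: N_ring = 15 + 2·21 = 57
Stage 2: 15(ω_s−ω_c) = −57(ω_r−ω_c),  ω_s=0, ω_r=1
Stage 2: 15(0−ω_c) = −57(1−ω_c)  ⇒  72ω_c = 57  ⇒  ω_c = 19/24
  ⇒ ω_c²/ω_r² = 19/24
Coupling ω_r² = ω_r¹ ⇒ overall = 110/71 × 19/24 = 1045/852

1045/852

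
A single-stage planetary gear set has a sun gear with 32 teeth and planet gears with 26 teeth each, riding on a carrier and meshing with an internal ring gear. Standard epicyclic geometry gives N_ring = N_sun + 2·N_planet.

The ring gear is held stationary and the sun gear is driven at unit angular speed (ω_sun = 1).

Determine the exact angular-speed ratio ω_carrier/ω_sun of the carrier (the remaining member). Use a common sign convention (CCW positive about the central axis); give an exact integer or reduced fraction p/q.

N_ring = 32 + 2·26 = 84
32(ω_s−ω_c) = −84(ω_r−ω_c),  ω_r=0, ω_s=1
32(1−ω_c) = −84(0−ω_c)  ⇒  116ω_c = 32  ⇒  ω_c = 8/29
ω_c/ω_s = 8/29

8/29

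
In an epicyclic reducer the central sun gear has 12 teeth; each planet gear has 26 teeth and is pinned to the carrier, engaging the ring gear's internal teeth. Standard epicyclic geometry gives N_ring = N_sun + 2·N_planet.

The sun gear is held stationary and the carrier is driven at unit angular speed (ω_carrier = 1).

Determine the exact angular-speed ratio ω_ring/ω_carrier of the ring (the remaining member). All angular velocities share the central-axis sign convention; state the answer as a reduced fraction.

19/16

N_ring = 12 + 2·26 = 64
12(ω_s−ω_c) = −64(ω_r−ω_c),  ω_s=0, ω_c=1
ω_r = 1 − (12/64)(0−1) = 19/16
ω_r/ω_c = 19/16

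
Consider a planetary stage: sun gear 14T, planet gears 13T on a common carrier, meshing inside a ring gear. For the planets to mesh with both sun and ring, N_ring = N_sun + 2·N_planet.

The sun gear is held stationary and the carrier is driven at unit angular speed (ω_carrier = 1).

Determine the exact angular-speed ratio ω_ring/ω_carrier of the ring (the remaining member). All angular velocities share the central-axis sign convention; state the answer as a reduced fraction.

27/20

N_ring = 14 + 2·13 = 40
14(ω_s−ω_c) = −40(ω_r−ω_c),  ω_s=0, ω_c=1
ω_r = 1 − (14/40)(0−1) = 27/20
ω_r/ω_c = 27/20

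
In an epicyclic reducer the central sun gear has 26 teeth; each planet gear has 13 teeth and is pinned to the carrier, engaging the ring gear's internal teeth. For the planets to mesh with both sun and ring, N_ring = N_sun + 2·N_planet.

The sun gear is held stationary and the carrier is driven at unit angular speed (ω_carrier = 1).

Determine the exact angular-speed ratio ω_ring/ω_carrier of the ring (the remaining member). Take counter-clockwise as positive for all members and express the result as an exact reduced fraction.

N_ring = 26 + 2·13 = 52
26(ω_s−ω_c) = −52(ω_r−ω_c),  ω_s=0, ω_c=1
ω_r = 1 − (26/52)(0−1) = 3/2
ω_r/ω_c = 3/2

3/2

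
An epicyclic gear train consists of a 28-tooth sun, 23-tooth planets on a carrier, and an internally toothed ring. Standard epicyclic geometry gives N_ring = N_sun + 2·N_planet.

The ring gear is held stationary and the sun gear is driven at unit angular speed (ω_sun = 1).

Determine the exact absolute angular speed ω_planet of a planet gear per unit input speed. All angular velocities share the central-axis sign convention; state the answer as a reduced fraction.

N_ring = 28 + 2·23 = 74
28(ω_s−ω_c) = −74(ω_r−ω_c),  ω_r=0, ω_s=1
28(1−ω_c) = −74(0−ω_c)  ⇒  102ω_c = 28  ⇒  ω_c = 14/51
sun–planet: 28·(1−14/51) = −23·(ω_p−ω_c)  ⇒  ω_p−ω_c = −(28/23)·(37/51) = -1036/1173
ω_p = 14/51 − 1036/1173 = -14/23

-14/23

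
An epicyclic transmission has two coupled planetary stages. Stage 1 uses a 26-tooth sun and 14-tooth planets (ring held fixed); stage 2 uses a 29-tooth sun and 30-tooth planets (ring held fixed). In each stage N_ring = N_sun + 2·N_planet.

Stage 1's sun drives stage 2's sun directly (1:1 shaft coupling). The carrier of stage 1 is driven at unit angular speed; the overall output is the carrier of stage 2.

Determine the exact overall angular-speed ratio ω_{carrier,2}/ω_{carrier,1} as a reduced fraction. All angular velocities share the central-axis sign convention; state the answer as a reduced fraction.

Stage 1: N_ring = 26 + 2·14 = 54
Stage 1: 26(ω_s−ω_c) = −54(ω_r−ω_c),  ω_r=0, ω_c=1
Stage 1: ω_s = 1 − (54/26)(0−1) = 40/13
  ⇒ ω_s¹/ω_c¹ = 40/13
Stage 2: N_ring = 29 + 2·30 = 89
Stage 2: 29(ω_s−ω_c) = −89(ω_r−ω_c),  ω_r=0, ω_s=1
Stage 2: 29(1−ω_c) = −89(0−ω_c)  ⇒  118ω_c = 29  ⇒  ω_c = 29/118
  ⇒ ω_c²/ω_s² = 29/118
Coupling ω_s² = ω_s¹ ⇒ overall = 40/13 × 29/118 = 580/767

580/767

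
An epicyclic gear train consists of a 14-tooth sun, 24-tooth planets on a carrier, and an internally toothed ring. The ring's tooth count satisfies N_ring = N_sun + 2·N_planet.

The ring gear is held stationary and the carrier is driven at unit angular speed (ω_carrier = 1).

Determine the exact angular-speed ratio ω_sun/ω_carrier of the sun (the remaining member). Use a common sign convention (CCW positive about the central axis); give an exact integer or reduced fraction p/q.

38/7

N_ring = 14 + 2·24 = 62
14(ω_s−ω_c) = −62(ω_r−ω_c),  ω_r=0, ω_c=1
ω_s = 1 − (62/14)(0−1) = 38/7
ω_s/ω_c = 38/7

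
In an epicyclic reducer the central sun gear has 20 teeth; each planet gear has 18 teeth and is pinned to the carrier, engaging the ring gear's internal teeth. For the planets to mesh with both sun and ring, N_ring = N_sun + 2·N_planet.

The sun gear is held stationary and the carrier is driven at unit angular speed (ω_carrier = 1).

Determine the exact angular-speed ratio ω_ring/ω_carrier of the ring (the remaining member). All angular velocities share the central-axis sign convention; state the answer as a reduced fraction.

N_ring = 20 + 2·18 = 56
20(ω_s−ω_c) = −56(ω_r−ω_c),  ω_s=0, ω_c=1
ω_r = 1 − (20/56)(0−1) = 19/14
ω_r/ω_c = 19/14

19/14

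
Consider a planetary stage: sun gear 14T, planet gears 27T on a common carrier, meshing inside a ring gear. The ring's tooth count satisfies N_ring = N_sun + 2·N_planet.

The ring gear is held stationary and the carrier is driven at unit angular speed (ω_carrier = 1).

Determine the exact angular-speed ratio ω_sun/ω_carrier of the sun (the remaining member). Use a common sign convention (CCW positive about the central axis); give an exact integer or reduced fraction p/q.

41/7

N_ring = 14 + 2·27 = 68
14(ω_s−ω_c) = −68(ω_r−ω_c),  ω_r=0, ω_c=1
ω_s = 1 − (68/14)(0−1) = 41/7
ω_s/ω_c = 41/7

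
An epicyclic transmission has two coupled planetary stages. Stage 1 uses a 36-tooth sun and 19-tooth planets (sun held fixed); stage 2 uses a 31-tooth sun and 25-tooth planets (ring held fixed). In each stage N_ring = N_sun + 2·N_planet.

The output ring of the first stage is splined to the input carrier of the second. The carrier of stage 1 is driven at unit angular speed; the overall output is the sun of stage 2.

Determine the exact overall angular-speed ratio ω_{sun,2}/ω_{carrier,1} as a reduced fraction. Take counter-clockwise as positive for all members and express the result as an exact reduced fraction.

6160/1147

Stage 1: N_ring = 36 + 2·19 = 74
Stage 1: 36(ω_s−ω_c) = −74(ω_r−ω_c),  ω_s=0, ω_c=1
Stage 1: ω_r = 1 − (36/74)(0−1) = 55/37
  ⇒ ω_r¹/ω_c¹ = 55/37
Stage 2: N_ring = 31 + 2·25 = 81
Stage 2: 31(ω_s−ω_c) = −81(ω_r−ω_c),  ω_r=0, ω_c=1
Stage 2: ω_s = 1 − (81/31)(0−1) = 112/31
  ⇒ ω_s²/ω_c² = 112/31
Coupling ω_c² = ω_r¹ ⇒ overall = 55/37 × 112/31 = 6160/1147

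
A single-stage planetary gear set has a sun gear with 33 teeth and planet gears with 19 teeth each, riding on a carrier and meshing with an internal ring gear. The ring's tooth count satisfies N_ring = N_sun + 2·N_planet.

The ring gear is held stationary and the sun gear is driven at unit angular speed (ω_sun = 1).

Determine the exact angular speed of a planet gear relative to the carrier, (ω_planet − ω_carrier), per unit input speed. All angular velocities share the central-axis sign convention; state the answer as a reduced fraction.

-2343/1976

N_ring = 33 + 2·19 = 71
33(ω_s−ω_c) = −71(ω_r−ω_c),  ω_r=0, ω_s=1
33(1−ω_c) = −71(0−ω_c)  ⇒  104ω_c = 33  ⇒  ω_c = 33/104
sun–planet: 33·(1−33/104) = −19·(ω_p−ω_c)  ⇒  ω_p−ω_c = −(33/19)·(71/104) = -2343/1976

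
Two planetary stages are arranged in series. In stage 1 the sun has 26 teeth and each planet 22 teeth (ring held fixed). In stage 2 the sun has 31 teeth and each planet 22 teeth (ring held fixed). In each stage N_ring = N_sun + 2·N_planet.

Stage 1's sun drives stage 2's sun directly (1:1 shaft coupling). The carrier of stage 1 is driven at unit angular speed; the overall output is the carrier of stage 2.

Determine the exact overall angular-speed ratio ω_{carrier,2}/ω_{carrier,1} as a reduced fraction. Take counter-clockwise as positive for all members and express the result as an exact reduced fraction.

Stage 1: N_ring = 26 + 2·22 = 70
Stage 1: 26(ω_s−ω_c) = −70(ω_r−ω_c),  ω_r=0, ω_c=1
Stage 1: ω_s = 1 − (70/26)(0−1) = 48/13
  ⇒ ω_s¹/ω_c¹ = 48/13
Stage 2: N_ring = 31 + 2·22 = 75
Stage 2: 31(ω_s−ω_c) = −75(ω_r−ω_c),  ω_r=0, ω_s=1
Stage 2: 31(1−ω_c) = −75(0−ω_c)  ⇒  106ω_c = 31  ⇒  ω_c = 31/106
  ⇒ ω_c²/ω_s² = 31/106
Coupling ω_s² = ω_s¹ ⇒ overall = 48/13 × 31/106 = 744/689

744/689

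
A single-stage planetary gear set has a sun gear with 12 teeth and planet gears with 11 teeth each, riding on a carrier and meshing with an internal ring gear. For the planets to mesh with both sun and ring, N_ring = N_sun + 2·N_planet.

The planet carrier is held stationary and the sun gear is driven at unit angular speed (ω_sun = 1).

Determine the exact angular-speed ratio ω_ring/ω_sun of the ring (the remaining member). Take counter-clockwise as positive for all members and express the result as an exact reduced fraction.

N_ring = 12 + 2·11 = 34
12(ω_s−ω_c) = −34(ω_r−ω_c),  ω_c=0, ω_s=1
ω_r = 0 − (12/34)(1−0) = -6/17
ω_r/ω_s = -6/17

-6/17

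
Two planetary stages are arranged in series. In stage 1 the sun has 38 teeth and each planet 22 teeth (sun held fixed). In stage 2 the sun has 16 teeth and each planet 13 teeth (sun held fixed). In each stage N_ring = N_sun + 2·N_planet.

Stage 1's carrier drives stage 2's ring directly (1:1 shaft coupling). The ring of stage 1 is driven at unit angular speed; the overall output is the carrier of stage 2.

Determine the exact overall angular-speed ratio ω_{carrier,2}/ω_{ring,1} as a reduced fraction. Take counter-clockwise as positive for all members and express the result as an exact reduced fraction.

287/580

Stage 1: N_ring = 38 + 2·22 = 82
Stage 1: 38(ω_s−ω_c) = −82(ω_r−ω_c),  ω_s=0, ω_r=1
Stage 1: 38(0−ω_c) = −82(1−ω_c)  ⇒  120ω_c = 82  ⇒  ω_c = 41/60
  ⇒ ω_c¹/ω_r¹ = 41/60
Stage 2: N_ring = 16 + 2·13 = 42
Stage 2: 16(ω_s−ω_c) = −42(ω_r−ω_c),  ω_s=0, ω_r=1
Stage 2: 16(0−ω_c) = −42(1−ω_c)  ⇒  58ω_c = 42  ⇒  ω_c = 21/29
  ⇒ ω_c²/ω_r² = 21/29
Coupling ω_r² = ω_c¹ ⇒ overall = 41/60 × 21/29 = 287/580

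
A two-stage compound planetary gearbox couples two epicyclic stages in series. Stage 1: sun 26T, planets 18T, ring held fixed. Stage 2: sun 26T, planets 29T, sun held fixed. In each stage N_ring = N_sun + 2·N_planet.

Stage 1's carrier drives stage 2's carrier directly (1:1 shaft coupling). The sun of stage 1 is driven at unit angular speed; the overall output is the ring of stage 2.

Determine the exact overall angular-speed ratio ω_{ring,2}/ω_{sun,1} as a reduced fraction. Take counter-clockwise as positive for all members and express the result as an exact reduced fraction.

Stage 1: N_ring = 26 + 2·18 = 62
Stage 1: 26(ω_s−ω_c) = −62(ω_r−ω_c),  ω_r=0, ω_s=1
Stage 1: 26(1−ω_c) = −62(0−ω_c)  ⇒  88ω_c = 26  ⇒  ω_c = 13/44
  ⇒ ω_c¹/ω_s¹ = 13/44
Stage 2: N_ring = 26 + 2·29 = 84
Stage 2: 26(ω_s−ω_c) = −84(ω_r−ω_c),  ω_s=0, ω_c=1
Stage 2: ω_r = 1 − (26/84)(0−1) = 55/42
  ⇒ ω_r²/ω_c² = 55/42
Coupling ω_c² = ω_c¹ ⇒ overall = 13/44 × 55/42 = 65/168

65/168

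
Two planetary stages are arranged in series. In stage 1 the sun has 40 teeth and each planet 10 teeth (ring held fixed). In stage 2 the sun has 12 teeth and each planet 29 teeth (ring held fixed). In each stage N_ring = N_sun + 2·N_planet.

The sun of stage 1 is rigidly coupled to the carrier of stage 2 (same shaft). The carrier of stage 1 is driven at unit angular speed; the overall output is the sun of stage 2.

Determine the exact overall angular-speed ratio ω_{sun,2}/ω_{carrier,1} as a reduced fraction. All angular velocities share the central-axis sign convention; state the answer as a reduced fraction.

205/12

Stage 1: N_ring = 40 + 2·10 = 60
Stage 1: 40(ω_s−ω_c) = −60(ω_r−ω_c),  ω_r=0, ω_c=1
Stage 1: ω_s = 1 − (60/40)(0−1) = 5/2
  ⇒ ω_s¹/ω_c¹ = 5/2
Stage 2: N_ring = 12 + 2·29 = 70
Stage 2: 12(ω_s−ω_c) = −70(ω_r−ω_c),  ω_r=0, ω_c=1
Stage 2: ω_s = 1 − (70/12)(0−1) = 41/6
  ⇒ ω_s²/ω_c² = 41/6
Coupling ω_c² = ω_s¹ ⇒ overall = 5/2 × 41/6 = 205/12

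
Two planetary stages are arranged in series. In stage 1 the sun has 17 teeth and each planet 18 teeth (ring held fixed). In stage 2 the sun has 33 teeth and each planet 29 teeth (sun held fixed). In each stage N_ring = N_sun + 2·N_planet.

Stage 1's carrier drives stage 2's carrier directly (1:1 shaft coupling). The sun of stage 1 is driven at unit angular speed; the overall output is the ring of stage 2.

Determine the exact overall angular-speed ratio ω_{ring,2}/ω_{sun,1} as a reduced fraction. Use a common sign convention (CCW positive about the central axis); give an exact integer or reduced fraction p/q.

1054/3185

Stage 1: N_ring = 17 + 2·18 = 53
Stage 1: 17(ω_s−ω_c) = −53(ω_r−ω_c),  ω_r=0, ω_s=1
Stage 1: 17(1−ω_c) = −53(0−ω_c)  ⇒  70ω_c = 17  ⇒  ω_c = 17/70
  ⇒ ω_c¹/ω_s¹ = 17/70
Stage 2: N_ring = 33 + 2·29 = 91
Stage 2: 33(ω_s−ω_c) = −91(ω_r−ω_c),  ω_s=0, ω_c=1
Stage 2: ω_r = 1 − (33/91)(0−1) = 124/91
  ⇒ ω_r²/ω_c² = 124/91
Coupling ω_c² = ω_c¹ ⇒ overall = 17/70 × 124/91 = 1054/3185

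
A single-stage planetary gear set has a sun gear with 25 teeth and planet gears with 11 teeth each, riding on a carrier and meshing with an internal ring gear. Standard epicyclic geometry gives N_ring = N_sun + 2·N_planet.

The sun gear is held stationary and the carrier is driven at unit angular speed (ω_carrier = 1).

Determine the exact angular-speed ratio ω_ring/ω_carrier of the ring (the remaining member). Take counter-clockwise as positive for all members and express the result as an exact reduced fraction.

N_ring = 25 + 2·11 = 47
25(ω_s−ω_c) = −47(ω_r−ω_c),  ω_s=0, ω_c=1
ω_r = 1 − (25/47)(0−1) = 72/47
ω_r/ω_c = 72/47

72/47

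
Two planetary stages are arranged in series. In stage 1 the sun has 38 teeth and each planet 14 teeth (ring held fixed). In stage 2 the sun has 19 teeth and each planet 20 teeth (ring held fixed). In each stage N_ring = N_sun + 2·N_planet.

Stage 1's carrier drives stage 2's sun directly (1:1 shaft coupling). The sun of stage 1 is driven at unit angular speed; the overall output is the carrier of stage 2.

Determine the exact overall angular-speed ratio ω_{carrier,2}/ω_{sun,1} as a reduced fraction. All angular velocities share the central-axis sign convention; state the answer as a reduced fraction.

361/4056

Stage 1: N_ring = 38 + 2·14 = 66
Stage 1: 38(ω_s−ω_c) = −66(ω_r−ω_c),  ω_r=0, ω_s=1
Stage 1: 38(1−ω_c) = −66(0−ω_c)  ⇒  104ω_c = 38  ⇒  ω_c = 19/52
  ⇒ ω_c¹/ω_s¹ = 19/52
Stage 2: N_ring = 19 + 2·20 = 59
Stage 2: 19(ω_s−ω_c) = −59(ω_r−ω_c),  ω_r=0, ω_s=1
Stage 2: 19(1−ω_c) = −59(0−ω_c)  ⇒  78ω_c = 19  ⇒  ω_c = 19/78
  ⇒ ω_c²/ω_s² = 19/78
Coupling ω_s² = ω_c¹ ⇒ overall = 19/52 × 19/78 = 361/4056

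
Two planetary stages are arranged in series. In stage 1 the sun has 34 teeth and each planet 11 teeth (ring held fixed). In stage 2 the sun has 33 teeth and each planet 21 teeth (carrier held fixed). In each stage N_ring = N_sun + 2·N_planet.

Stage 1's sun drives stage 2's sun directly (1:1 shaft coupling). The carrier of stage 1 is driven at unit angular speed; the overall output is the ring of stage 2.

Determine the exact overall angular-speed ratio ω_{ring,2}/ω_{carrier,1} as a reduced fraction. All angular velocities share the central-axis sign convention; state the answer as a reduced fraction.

-99/85

Stage 1: N_ring = 34 + 2·11 = 56
Stage 1: 34(ω_s−ω_c) = −56(ω_r−ω_c),  ω_r=0, ω_c=1
Stage 1: ω_s = 1 − (56/34)(0−1) = 45/17
  ⇒ ω_s¹/ω_c¹ = 45/17
Stage 2: N_ring = 33 + 2·21 = 75
Stage 2: 33(ω_s−ω_c) = −75(ω_r−ω_c),  ω_c=0, ω_s=1
Stage 2: ω_r = 0 − (33/75)(1−0) = -11/25
  ⇒ ω_r²/ω_s² = -11/25
Coupling ω_s² = ω_s¹ ⇒ overall = 45/17 × -11/25 = -99/85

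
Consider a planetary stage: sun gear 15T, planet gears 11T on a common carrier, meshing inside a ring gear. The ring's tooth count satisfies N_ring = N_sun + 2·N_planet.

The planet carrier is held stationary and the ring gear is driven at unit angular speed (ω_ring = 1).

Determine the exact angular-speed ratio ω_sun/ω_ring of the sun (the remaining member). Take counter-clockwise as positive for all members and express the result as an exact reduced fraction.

-37/15

N_ring = 15 + 2·11 = 37
15(ω_s−ω_c) = −37(ω_r−ω_c),  ω_c=0, ω_r=1
ω_s = 0 − (37/15)(1−0) = -37/15
ω_s/ω_r = -37/15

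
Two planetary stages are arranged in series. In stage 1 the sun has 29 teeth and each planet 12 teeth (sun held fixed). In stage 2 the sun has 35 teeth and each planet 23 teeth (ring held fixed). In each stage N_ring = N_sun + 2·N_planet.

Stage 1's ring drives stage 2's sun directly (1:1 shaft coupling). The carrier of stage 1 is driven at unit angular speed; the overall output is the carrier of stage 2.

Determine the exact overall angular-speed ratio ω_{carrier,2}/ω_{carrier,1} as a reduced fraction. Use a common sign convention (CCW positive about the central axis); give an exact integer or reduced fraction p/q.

Stage 1: N_ring = 29 + 2·12 = 53
Stage 1: 29(ω_s−ω_c) = −53(ω_r−ω_c),  ω_s=0, ω_c=1
Stage 1: ω_r = 1 − (29/53)(0−1) = 82/53
  ⇒ ω_r¹/ω_c¹ = 82/53
Stage 2: N_ring = 35 + 2·23 = 81
Stage 2: 35(ω_s−ω_c) = −81(ω_r−ω_c),  ω_r=0, ω_s=1
Stage 2: 35(1−ω_c) = −81(0−ω_c)  ⇒  116ω_c = 35  ⇒  ω_c = 35/116
  ⇒ ω_c²/ω_s² = 35/116
Coupling ω_s² = ω_r¹ ⇒ overall = 82/53 × 35/116 = 1435/3074

1435/3074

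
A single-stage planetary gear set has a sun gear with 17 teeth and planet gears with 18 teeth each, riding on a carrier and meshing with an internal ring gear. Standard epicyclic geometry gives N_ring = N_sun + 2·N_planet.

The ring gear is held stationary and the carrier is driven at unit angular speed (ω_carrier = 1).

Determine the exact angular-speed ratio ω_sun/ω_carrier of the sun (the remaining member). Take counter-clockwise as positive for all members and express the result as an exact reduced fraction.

N_ring = 17 + 2·18 = 53
17(ω_s−ω_c) = −53(ω_r−ω_c),  ω_r=0, ω_c=1
ω_s = 1 − (53/17)(0−1) = 70/17
ω_s/ω_c = 70/17

70/17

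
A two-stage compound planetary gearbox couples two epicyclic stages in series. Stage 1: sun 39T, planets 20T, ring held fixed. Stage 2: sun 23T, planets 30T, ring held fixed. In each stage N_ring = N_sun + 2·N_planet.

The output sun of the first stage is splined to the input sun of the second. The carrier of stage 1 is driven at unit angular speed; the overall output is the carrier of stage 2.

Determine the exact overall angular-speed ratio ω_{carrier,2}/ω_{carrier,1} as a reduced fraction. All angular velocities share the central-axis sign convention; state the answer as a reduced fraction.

1357/2067

Stage 1: N_ring = 39 + 2·20 = 79
Stage 1: 39(ω_s−ω_c) = −79(ω_r−ω_c),  ω_r=0, ω_c=1
Stage 1: ω_s = 1 − (79/39)(0−1) = 118/39
  ⇒ ω_s¹/ω_c¹ = 118/39
Stage 2: N_ring = 23 + 2·30 = 83
Stage 2: 23(ω_s−ω_c) = −83(ω_r−ω_c),  ω_r=0, ω_s=1
Stage 2: 23(1−ω_c) = −83(0−ω_c)  ⇒  106ω_c = 23  ⇒  ω_c = 23/106
  ⇒ ω_c²/ω_s² = 23/106
Coupling ω_s² = ω_s¹ ⇒ overall = 118/39 × 23/106 = 1357/2067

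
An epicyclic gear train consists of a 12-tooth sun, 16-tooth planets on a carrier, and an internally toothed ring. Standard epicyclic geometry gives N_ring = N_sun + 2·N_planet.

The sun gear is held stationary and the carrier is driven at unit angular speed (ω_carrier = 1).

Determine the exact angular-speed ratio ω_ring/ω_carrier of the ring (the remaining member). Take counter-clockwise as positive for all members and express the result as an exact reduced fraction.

N_ring = 12 + 2·16 = 44
12(ω_s−ω_c) = −44(ω_r−ω_c),  ω_s=0, ω_c=1
ω_r = 1 − (12/44)(0−1) = 14/11
ω_r/ω_c = 14/11

14/11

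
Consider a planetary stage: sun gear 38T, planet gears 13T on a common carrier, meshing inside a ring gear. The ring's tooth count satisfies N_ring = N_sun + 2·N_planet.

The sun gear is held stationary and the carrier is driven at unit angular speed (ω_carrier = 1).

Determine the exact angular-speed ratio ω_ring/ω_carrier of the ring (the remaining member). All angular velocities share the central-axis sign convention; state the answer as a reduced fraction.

51/32

N_ring = 38 + 2·13 = 64
38(ω_s−ω_c) = −64(ω_r−ω_c),  ω_s=0, ω_c=1
ω_r = 1 − (38/64)(0−1) = 51/32
ω_r/ω_c = 51/32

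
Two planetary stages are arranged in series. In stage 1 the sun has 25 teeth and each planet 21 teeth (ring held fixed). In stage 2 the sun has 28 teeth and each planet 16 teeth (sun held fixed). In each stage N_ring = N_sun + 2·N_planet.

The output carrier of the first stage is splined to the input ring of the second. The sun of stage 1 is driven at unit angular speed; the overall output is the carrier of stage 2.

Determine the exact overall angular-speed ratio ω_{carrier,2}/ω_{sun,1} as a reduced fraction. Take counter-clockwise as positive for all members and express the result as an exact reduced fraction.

Stage 1: N_ring = 25 + 2·21 = 67
Stage 1: 25(ω_s−ω_c) = −67(ω_r−ω_c),  ω_r=0, ω_s=1
Stage 1: 25(1−ω_c) = −67(0−ω_c)  ⇒  92ω_c = 25  ⇒  ω_c = 25/92
  ⇒ ω_c¹/ω_s¹ = 25/92
Stage 2: N_ring = 28 + 2·16 = 60
Stage 2: 28(ω_s−ω_c) = −60(ω_r−ω_c),  ω_s=0, ω_r=1
Stage 2: 28(0−ω_c) = −60(1−ω_c)  ⇒  88ω_c = 60  ⇒  ω_c = 15/22
  ⇒ ω_c²/ω_r² = 15/22
Coupling ω_r² = ω_c¹ ⇒ overall = 25/92 × 15/22 = 375/2024

375/2024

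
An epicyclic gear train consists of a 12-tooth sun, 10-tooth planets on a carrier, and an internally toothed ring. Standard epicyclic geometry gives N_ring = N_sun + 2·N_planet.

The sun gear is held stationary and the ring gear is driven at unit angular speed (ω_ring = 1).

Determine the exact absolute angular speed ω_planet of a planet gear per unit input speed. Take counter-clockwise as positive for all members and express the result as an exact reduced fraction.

N_ring = 12 + 2·10 = 32
12(ω_s−ω_c) = −32(ω_r−ω_c),  ω_s=0, ω_r=1
12(0−ω_c) = −32(1−ω_c)  ⇒  44ω_c = 32  ⇒  ω_c = 8/11
sun–planet: 12·(0−8/11) = −10·(ω_p−ω_c)  ⇒  ω_p−ω_c = −(12/10)·(-8/11) = 48/55
ω_p = 8/11 + 48/55 = 8/5

8/5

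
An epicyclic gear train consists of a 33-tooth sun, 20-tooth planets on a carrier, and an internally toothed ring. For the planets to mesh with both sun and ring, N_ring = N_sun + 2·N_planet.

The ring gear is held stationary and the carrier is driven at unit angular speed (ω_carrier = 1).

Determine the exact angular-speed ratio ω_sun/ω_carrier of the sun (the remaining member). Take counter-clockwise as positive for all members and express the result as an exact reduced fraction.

N_ring = 33 + 2·20 = 73
33(ω_s−ω_c) = −73(ω_r−ω_c),  ω_r=0, ω_c=1
ω_s = 1 − (73/33)(0−1) = 106/33
ω_s/ω_c = 106/33

106/33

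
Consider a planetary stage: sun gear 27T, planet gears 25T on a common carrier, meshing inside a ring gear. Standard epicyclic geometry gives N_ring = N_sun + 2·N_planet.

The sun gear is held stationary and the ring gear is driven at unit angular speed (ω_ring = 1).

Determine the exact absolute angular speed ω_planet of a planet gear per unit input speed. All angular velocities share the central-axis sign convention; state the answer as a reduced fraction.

77/50

N_ring = 27 + 2·25 = 77
27(ω_s−ω_c) = −77(ω_r−ω_c),  ω_s=0, ω_r=1
27(0−ω_c) = −77(1−ω_c)  ⇒  104ω_c = 77  ⇒  ω_c = 77/104
sun–planet: 27·(0−77/104) = −25·(ω_p−ω_c)  ⇒  ω_p−ω_c = −(27/25)·(-77/104) = 2079/2600
ω_p = 77/104 + 2079/2600 = 77/50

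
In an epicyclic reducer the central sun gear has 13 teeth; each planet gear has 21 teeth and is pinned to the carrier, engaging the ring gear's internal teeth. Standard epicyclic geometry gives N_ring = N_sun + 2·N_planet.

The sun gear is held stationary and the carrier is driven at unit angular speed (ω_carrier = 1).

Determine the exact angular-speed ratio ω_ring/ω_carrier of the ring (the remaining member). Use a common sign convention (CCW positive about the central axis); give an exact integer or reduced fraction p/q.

68/55

N_ring = 13 + 2·21 = 55
13(ω_s−ω_c) = −55(ω_r−ω_c),  ω_s=0, ω_c=1
ω_r = 1 − (13/55)(0−1) = 68/55
ω_r/ω_c = 68/55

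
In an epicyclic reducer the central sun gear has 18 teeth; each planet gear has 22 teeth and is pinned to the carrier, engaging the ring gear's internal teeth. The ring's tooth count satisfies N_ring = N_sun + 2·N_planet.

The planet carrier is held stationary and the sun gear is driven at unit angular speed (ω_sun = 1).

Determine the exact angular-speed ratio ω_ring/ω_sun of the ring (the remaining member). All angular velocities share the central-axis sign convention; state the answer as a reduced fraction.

-9/31

N_ring = 18 + 2·22 = 62
18(ω_s−ω_c) = −62(ω_r−ω_c),  ω_c=0, ω_s=1
ω_r = 0 − (18/62)(1−0) = -9/31
ω_r/ω_s = -9/31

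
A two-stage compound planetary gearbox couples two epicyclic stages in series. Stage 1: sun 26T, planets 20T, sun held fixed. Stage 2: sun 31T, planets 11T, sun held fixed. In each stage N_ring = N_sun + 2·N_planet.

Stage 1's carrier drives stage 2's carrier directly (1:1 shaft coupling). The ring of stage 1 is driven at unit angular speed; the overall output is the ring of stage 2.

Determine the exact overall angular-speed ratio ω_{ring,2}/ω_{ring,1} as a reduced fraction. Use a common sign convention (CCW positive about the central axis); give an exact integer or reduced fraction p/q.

Stage 1: N_ring = 26 + 2·20 = 66
Stage 1: 26(ω_s−ω_c) = −66(ω_r−ω_c),  ω_s=0, ω_r=1
Stage 1: 26(0−ω_c) = −66(1−ω_c)  ⇒  92ω_c = 66  ⇒  ω_c = 33/46
  ⇒ ω_c¹/ω_r¹ = 33/46
Stage 2: N_ring = 31 + 2·11 = 53
Stage 2: 31(ω_s−ω_c) = −53(ω_r−ω_c),  ω_s=0, ω_c=1
Stage 2: ω_r = 1 − (31/53)(0−1) = 84/53
  ⇒ ω_r²/ω_c² = 84/53
Coupling ω_c² = ω_c¹ ⇒ overall = 33/46 × 84/53 = 1386/1219

1386/1219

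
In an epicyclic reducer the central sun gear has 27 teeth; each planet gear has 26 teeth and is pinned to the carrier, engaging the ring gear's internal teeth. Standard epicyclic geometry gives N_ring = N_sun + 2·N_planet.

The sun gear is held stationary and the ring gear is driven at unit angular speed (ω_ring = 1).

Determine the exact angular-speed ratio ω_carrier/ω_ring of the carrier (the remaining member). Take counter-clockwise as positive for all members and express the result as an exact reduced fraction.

N_ring = 27 + 2·26 = 79
27(ω_s−ω_c) = −79(ω_r−ω_c),  ω_s=0, ω_r=1
27(0−ω_c) = −79(1−ω_c)  ⇒  106ω_c = 79  ⇒  ω_c = 79/106
ω_c/ω_r = 79/106

79/106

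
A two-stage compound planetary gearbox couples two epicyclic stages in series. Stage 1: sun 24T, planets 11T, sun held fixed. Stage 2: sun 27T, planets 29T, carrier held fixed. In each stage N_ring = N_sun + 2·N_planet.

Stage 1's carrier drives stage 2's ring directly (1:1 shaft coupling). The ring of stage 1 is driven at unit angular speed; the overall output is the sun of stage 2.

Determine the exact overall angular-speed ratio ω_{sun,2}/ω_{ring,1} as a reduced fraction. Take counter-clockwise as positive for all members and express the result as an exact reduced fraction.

Stage 1: N_ring = 24 + 2·11 = 46
Stage 1: 24(ω_s−ω_c) = −46(ω_r−ω_c),  ω_s=0, ω_r=1
Stage 1: 24(0−ω_c) = −46(1−ω_c)  ⇒  70ω_c = 46  ⇒  ω_c = 23/35
  ⇒ ω_c¹/ω_r¹ = 23/35
Stage 2: N_ring = 27 + 2·29 = 85
Stage 2: 27(ω_s−ω_c) = −85(ω_r−ω_c),  ω_c=0, ω_r=1
Stage 2: ω_s = 0 − (85/27)(1−0) = -85/27
  ⇒ ω_s²/ω_r² = -85/27
Coupling ω_r² = ω_c¹ ⇒ overall = 23/35 × -85/27 = -391/189

-391/189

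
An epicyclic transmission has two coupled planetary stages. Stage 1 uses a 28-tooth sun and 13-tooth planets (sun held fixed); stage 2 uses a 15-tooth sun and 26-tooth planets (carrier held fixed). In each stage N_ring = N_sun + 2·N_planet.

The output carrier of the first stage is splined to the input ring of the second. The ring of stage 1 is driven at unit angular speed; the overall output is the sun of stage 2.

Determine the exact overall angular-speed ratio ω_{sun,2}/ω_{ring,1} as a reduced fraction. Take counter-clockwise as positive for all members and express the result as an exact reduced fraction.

Stage 1: N_ring = 28 + 2·13 = 54
Stage 1: 28(ω_s−ω_c) = −54(ω_r−ω_c),  ω_s=0, ω_r=1
Stage 1: 28(0−ω_c) = −54(1−ω_c)  ⇒  82ω_c = 54  ⇒  ω_c = 27/41
  ⇒ ω_c¹/ω_r¹ = 27/41
Stage 2: N_ring = 15 + 2·26 = 67
Stage 2: 15(ω_s−ω_c) = −67(ω_r−ω_c),  ω_c=0, ω_r=1
Stage 2: ω_s = 0 − (67/15)(1−0) = -67/15
  ⇒ ω_s²/ω_r² = -67/15
Coupling ω_r² = ω_c¹ ⇒ overall = 27/41 × -67/15 = -603/205

-603/205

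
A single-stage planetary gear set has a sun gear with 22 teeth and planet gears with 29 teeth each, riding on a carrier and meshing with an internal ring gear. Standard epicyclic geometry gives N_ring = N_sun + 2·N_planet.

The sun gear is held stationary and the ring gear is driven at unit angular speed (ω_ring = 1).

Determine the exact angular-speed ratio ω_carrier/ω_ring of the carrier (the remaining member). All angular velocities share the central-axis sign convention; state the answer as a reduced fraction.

N_ring = 22 + 2·29 = 80
22(ω_s−ω_c) = −80(ω_r−ω_c),  ω_s=0, ω_r=1
22(0−ω_c) = −80(1−ω_c)  ⇒  102ω_c = 80  ⇒  ω_c = 40/51
ω_c/ω_r = 40/51

40/51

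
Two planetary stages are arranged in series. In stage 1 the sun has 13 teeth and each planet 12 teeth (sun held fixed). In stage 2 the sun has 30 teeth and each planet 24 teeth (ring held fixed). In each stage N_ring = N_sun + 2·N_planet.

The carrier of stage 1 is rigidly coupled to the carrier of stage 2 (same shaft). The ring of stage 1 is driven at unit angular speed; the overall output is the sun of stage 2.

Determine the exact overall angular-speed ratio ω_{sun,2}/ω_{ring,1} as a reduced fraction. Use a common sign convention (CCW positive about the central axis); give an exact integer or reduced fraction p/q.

333/125

Stage 1: N_ring = 13 + 2·12 = 37
Stage 1: 13(ω_s−ω_c) = −37(ω_r−ω_c),  ω_s=0, ω_r=1
Stage 1: 13(0−ω_c) = −37(1−ω_c)  ⇒  50ω_c = 37  ⇒  ω_c = 37/50
  ⇒ ω_c¹/ω_r¹ = 37/50
Stage 2: N_ring = 30 + 2·24 = 78
Stage 2: 30(ω_s−ω_c) = −78(ω_r−ω_c),  ω_r=0, ω_c=1
Stage 2: ω_s = 1 − (78/30)(0−1) = 18/5
  ⇒ ω_s²/ω_c² = 18/5
Coupling ω_c² = ω_c¹ ⇒ overall = 37/50 × 18/5 = 333/125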